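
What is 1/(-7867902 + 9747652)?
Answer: 1/1879750 ≈ 5.3199e-7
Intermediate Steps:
1/(-7867902 + 9747652) = 1/1879750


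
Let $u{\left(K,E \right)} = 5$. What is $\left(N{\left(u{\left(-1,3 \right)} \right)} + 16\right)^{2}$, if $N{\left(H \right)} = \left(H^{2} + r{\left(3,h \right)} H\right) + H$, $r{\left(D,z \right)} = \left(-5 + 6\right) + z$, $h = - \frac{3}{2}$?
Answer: $\frac{7569}{4} \approx 1892.3$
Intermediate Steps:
$h = - \frac{3}{2}$ ($h = \left(-3\right) \frac{1}{2} = - \frac{3}{2} \approx -1.5$)
$r{\left(D,z \right)} = 1 + z$
$N{\left(H \right)} = H^{2} + \frac{H}{2}$ ($N{\left(H \right)} = \left(H^{2} + \left(1 - \frac{3}{2}\right) H\right) + H = \left(H^{2} - \frac{H}{2}\right) + H = H^{2} + \frac{H}{2}$)
$\left(N{\left(u{\left(-1,3 \right)} \right)} + 16\right)^{2} = \left(5 \left(\frac{1}{2} + 5\right) + 16\right)^{2} = \left(5 \cdot \frac{11}{2} + 16\right)^{2} = \left(\frac{55}{2} + 16\right)^{2} = \left(\frac{87}{2}\right)^{2} = \frac{7569}{4}$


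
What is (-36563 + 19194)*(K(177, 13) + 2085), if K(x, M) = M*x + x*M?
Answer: -116146503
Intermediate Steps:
K(x, M) = 2*M*x (K(x, M) = M*x + M*x = 2*M*x)
(-36563 + 19194)*(K(177, 13) + 2085) = (-36563 + 19194)*(2*13*177 + 2085) = -17369*(4602 + 2085) = -17369*6687 = -116146503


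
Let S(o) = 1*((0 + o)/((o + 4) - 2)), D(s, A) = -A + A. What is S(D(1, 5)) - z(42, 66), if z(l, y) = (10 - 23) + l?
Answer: -29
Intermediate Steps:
z(l, y) = -13 + l
D(s, A) = 0
S(o) = o/(2 + o) (S(o) = 1*(o/((4 + o) - 2)) = 1*(o/(2 + o)) = o/(2 + o))
S(D(1, 5)) - z(42, 66) = 0/(2 + 0) - (-13 + 42) = 0/2 - 1*29 = 0*(1/2) - 29 = 0 - 29 = -29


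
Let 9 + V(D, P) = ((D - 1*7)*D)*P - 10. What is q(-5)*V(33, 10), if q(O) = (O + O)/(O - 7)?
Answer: 42805/6 ≈ 7134.2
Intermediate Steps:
V(D, P) = -19 + D*P*(-7 + D) (V(D, P) = -9 + (((D - 1*7)*D)*P - 10) = -9 + (((D - 7)*D)*P - 10) = -9 + (((-7 + D)*D)*P - 10) = -9 + ((D*(-7 + D))*P - 10) = -9 + (D*P*(-7 + D) - 10) = -9 + (-10 + D*P*(-7 + D)) = -19 + D*P*(-7 + D))
q(O) = 2*O/(-7 + O) (q(O) = (2*O)/(-7 + O) = 2*O/(-7 + O))
q(-5)*V(33, 10) = (2*(-5)/(-7 - 5))*(-19 + 10*33² - 7*33*10) = (2*(-5)/(-12))*(-19 + 10*1089 - 2310) = (2*(-5)*(-1/12))*(-19 + 10890 - 2310) = (⅚)*8561 = 42805/6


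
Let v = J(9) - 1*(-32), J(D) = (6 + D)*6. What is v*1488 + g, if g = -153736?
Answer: 27800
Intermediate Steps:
J(D) = 36 + 6*D
v = 122 (v = (36 + 6*9) - 1*(-32) = (36 + 54) + 32 = 90 + 32 = 122)
v*1488 + g = 122*1488 - 153736 = 181536 - 153736 = 27800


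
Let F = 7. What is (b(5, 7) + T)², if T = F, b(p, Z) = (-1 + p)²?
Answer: 529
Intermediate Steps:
T = 7
(b(5, 7) + T)² = ((-1 + 5)² + 7)² = (4² + 7)² = (16 + 7)² = 23² = 529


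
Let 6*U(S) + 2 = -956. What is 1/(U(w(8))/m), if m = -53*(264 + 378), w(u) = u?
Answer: 102078/479 ≈ 213.11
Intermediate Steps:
U(S) = -479/3 (U(S) = -⅓ + (⅙)*(-956) = -⅓ - 478/3 = -479/3)
m = -34026 (m = -53*642 = -34026)
1/(U(w(8))/m) = 1/(-479/3/(-34026)) = 1/(-479/3*(-1/34026)) = 1/(479/102078) = 102078/479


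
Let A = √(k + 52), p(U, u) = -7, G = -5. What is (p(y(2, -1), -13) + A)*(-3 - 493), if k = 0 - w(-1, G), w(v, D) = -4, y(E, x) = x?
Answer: 3472 - 992*√14 ≈ -239.72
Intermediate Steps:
k = 4 (k = 0 - 1*(-4) = 0 + 4 = 4)
A = 2*√14 (A = √(4 + 52) = √56 = 2*√14 ≈ 7.4833)
(p(y(2, -1), -13) + A)*(-3 - 493) = (-7 + 2*√14)*(-3 - 493) = (-7 + 2*√14)*(-496) = 3472 - 992*√14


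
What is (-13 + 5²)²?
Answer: 144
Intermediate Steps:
(-13 + 5²)² = (-13 + 25)² = 12² = 144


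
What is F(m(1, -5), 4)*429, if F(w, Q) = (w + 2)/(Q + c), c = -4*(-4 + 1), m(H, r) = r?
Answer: -1287/16 ≈ -80.438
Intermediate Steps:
c = 12 (c = -4*(-3) = 12)
F(w, Q) = (2 + w)/(12 + Q) (F(w, Q) = (w + 2)/(Q + 12) = (2 + w)/(12 + Q))
F(m(1, -5), 4)*429 = ((2 - 5)/(12 + 4))*429 = (-3/16)*429 = ((1/16)*(-3))*429 = -3/16*429 = -1287/16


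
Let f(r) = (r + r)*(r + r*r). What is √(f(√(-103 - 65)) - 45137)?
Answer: √(-45473 - 672*I*√42) ≈ 10.2 - 213.49*I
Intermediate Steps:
f(r) = 2*r*(r + r²) (f(r) = (2*r)*(r + r²) = 2*r*(r + r²))
√(f(√(-103 - 65)) - 45137) = √(2*(√(-103 - 65))²*(1 + √(-103 - 65)) - 45137) = √(2*(√(-168))²*(1 + √(-168)) - 45137) = √(2*(2*I*√42)²*(1 + 2*I*√42) - 45137) = √(2*(-168)*(1 + 2*I*√42) - 45137) = √((-336 - 672*I*√42) - 45137) = √(-45473 - 672*I*√42)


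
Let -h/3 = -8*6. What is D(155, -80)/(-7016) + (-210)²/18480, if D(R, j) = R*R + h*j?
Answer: 46615/77176 ≈ 0.60401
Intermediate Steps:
h = 144 (h = -(-24)*6 = -3*(-48) = 144)
D(R, j) = R² + 144*j (D(R, j) = R*R + 144*j = R² + 144*j)
D(155, -80)/(-7016) + (-210)²/18480 = (155² + 144*(-80))/(-7016) + (-210)²/18480 = (24025 - 11520)*(-1/7016) + 44100*(1/18480) = 12505*(-1/7016) + 105/44 = -12505/7016 + 105/44 = 46615/77176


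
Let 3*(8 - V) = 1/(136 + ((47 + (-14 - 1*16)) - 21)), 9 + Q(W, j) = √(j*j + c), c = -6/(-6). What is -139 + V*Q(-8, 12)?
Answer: -9283/44 + 3167*√145/396 ≈ -114.67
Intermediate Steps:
c = 1 (c = -6*(-⅙) = 1)
Q(W, j) = -9 + √(1 + j²) (Q(W, j) = -9 + √(j*j + 1) = -9 + √(j² + 1) = -9 + √(1 + j²))
V = 3167/396 (V = 8 - 1/(3*(136 + ((47 + (-14 - 1*16)) - 21))) = 8 - 1/(3*(136 + ((47 + (-14 - 16)) - 21))) = 8 - 1/(3*(136 + ((47 - 30) - 21))) = 8 - 1/(3*(136 + (17 - 21))) = 8 - 1/(3*(136 - 4)) = 8 - ⅓/132 = 8 - ⅓*1/132 = 8 - 1/396 = 3167/396 ≈ 7.9975)
-139 + V*Q(-8, 12) = -139 + 3167*(-9 + √(1 + 12²))/396 = -139 + 3167*(-9 + √(1 + 144))/396 = -139 + 3167*(-9 + √145)/396 = -139 + (-3167/44 + 3167*√145/396) = -9283/44 + 3167*√145/396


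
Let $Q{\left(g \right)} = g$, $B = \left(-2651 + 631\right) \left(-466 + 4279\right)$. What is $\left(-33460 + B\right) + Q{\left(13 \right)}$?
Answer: $-7735707$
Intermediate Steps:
$B = -7702260$ ($B = \left(-2020\right) 3813 = -7702260$)
$\left(-33460 + B\right) + Q{\left(13 \right)} = \left(-33460 - 7702260\right) + 13 = -7735720 + 13 = -7735707$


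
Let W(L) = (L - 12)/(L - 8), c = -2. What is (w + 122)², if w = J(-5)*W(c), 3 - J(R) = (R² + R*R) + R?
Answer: 99856/25 ≈ 3994.2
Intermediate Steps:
J(R) = 3 - R - 2*R² (J(R) = 3 - ((R² + R*R) + R) = 3 - ((R² + R²) + R) = 3 - (2*R² + R) = 3 - (R + 2*R²) = 3 + (-R - 2*R²) = 3 - R - 2*R²)
W(L) = (-12 + L)/(-8 + L)
w = -294/5 (w = (3 - 1*(-5) - 2*(-5)²)*((-12 - 2)/(-8 - 2)) = (3 + 5 - 2*25)*(-14/(-10)) = (3 + 5 - 50)*(-⅒*(-14)) = -42*7/5 = -294/5 ≈ -58.800)
(w + 122)² = (-294/5 + 122)² = (316/5)² = 99856/25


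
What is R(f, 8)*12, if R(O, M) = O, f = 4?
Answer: 48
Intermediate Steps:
R(f, 8)*12 = 4*12 = 48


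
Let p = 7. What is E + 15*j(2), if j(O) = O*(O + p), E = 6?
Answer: 276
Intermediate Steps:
j(O) = O*(7 + O) (j(O) = O*(O + 7) = O*(7 + O))
E + 15*j(2) = 6 + 15*(2*(7 + 2)) = 6 + 15*(2*9) = 6 + 15*18 = 6 + 270 = 276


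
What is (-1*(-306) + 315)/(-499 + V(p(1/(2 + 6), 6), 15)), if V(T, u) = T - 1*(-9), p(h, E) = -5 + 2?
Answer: -621/493 ≈ -1.2596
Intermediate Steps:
p(h, E) = -3
V(T, u) = 9 + T (V(T, u) = T + 9 = 9 + T)
(-1*(-306) + 315)/(-499 + V(p(1/(2 + 6), 6), 15)) = (-1*(-306) + 315)/(-499 + (9 - 3)) = (306 + 315)/(-499 + 6) = 621/(-493) = 621*(-1/493) = -621/493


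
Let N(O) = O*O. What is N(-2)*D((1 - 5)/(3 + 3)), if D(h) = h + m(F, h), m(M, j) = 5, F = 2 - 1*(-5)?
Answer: 52/3 ≈ 17.333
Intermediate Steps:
F = 7 (F = 2 + 5 = 7)
D(h) = 5 + h (D(h) = h + 5 = 5 + h)
N(O) = O²
N(-2)*D((1 - 5)/(3 + 3)) = (-2)²*(5 + (1 - 5)/(3 + 3)) = 4*(5 - 4/6) = 4*(5 - 4*⅙) = 4*(5 - ⅔) = 4*(13/3) = 52/3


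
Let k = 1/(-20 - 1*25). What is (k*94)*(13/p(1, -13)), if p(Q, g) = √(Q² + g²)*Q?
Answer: -611*√170/3825 ≈ -2.0827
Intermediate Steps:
p(Q, g) = Q*√(Q² + g²)
k = -1/45 (k = 1/(-20 - 25) = 1/(-45) = -1/45 ≈ -0.022222)
(k*94)*(13/p(1, -13)) = (-1/45*94)*(13/((1*√(1² + (-13)²)))) = -1222/(45*(1*√(1 + 169))) = -1222/(45*(1*√170)) = -1222/(45*(√170)) = -1222*√170/170/45 = -611*√170/3825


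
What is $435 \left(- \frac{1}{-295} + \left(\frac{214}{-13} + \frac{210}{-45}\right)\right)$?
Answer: $- \frac{7048189}{767} \approx -9189.3$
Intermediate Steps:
$435 \left(- \frac{1}{-295} + \left(\frac{214}{-13} + \frac{210}{-45}\right)\right) = 435 \left(\left(-1\right) \left(- \frac{1}{295}\right) + \left(214 \left(- \frac{1}{13}\right) + 210 \left(- \frac{1}{45}\right)\right)\right) = 435 \left(\frac{1}{295} - \frac{824}{39}\right) = 435 \left(- \frac{243041}{11505}\right) = - \frac{7048189}{767}$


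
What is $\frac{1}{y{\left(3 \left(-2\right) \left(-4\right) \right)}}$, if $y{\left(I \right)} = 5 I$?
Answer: $\frac{1}{120} \approx 0.0083333$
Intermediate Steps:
$\frac{1}{y{\left(3 \left(-2\right) \left(-4\right) \right)}} = \frac{1}{5 \cdot 3 \left(-2\right) \left(-4\right)} = \frac{1}{5 \left(\left(-6\right) \left(-4\right)\right)} = \frac{1}{5 \cdot 24} = \frac{1}{120}$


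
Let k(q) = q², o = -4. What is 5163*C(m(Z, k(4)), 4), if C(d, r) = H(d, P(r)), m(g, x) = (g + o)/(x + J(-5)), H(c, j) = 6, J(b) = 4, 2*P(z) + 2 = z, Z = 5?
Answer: 30978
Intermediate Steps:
P(z) = -1 + z/2
m(g, x) = (-4 + g)/(4 + x) (m(g, x) = (g - 4)/(x + 4) = (-4 + g)/(4 + x))
C(d, r) = 6
5163*C(m(Z, k(4)), 4) = 5163*6 = 30978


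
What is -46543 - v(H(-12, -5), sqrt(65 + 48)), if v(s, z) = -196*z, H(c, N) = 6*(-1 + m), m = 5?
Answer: -46543 + 196*sqrt(113) ≈ -44460.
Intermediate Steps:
H(c, N) = 24 (H(c, N) = 6*(-1 + 5) = 6*4 = 24)
-46543 - v(H(-12, -5), sqrt(65 + 48)) = -46543 - (-196)*sqrt(65 + 48) = -46543 - (-196)*sqrt(113) = -46543 + 196*sqrt(113)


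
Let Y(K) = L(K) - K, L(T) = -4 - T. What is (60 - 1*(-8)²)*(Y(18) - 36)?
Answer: 304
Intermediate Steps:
Y(K) = -4 - 2*K (Y(K) = (-4 - K) - K = -4 - 2*K)
(60 - 1*(-8)²)*(Y(18) - 36) = (60 - 1*(-8)²)*((-4 - 2*18) - 36) = (60 - 1*64)*((-4 - 36) - 36) = (60 - 64)*(-40 - 36) = -4*(-76) = 304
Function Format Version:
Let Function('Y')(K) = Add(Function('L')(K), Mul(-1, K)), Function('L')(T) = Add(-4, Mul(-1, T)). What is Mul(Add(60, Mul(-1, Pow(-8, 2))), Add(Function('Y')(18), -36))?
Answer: 304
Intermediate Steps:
Function('Y')(K) = Add(-4, Mul(-2, K)) (Function('Y')(K) = Add(Add(-4, Mul(-1, K)), Mul(-1, K)) = Add(-4, Mul(-2, K)))
Mul(Add(60, Mul(-1, Pow(-8, 2))), Add(Function('Y')(18), -36)) = Mul(Add(60, Mul(-1, Pow(-8, 2))), Add(Add(-4, Mul(-2, 18)), -36)) = Mul(Add(60, Mul(-1, 64)), Add(Add(-4, -36), -36)) = Mul(Add(60, -64), Add(-40, -36)) = Mul(-4, -76) = 304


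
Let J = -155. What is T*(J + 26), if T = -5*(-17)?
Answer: -10965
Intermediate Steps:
T = 85
T*(J + 26) = 85*(-155 + 26) = 85*(-129) = -10965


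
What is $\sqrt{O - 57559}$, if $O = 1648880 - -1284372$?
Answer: $\sqrt{2875693} \approx 1695.8$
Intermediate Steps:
$O = 2933252$ ($O = 1648880 + 1284372 = 2933252$)
$\sqrt{O - 57559} = \sqrt{2933252 - 57559} = \sqrt{2875693}$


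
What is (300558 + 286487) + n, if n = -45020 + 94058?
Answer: 636083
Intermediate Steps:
n = 49038
(300558 + 286487) + n = (300558 + 286487) + 49038 = 587045 + 49038 = 636083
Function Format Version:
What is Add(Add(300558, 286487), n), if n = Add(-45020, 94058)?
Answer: 636083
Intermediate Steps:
n = 49038
Add(Add(300558, 286487), n) = Add(Add(300558, 286487), 49038) = Add(587045, 49038) = 636083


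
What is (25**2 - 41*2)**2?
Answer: 294849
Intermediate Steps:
(25**2 - 41*2)**2 = (625 - 82)**2 = 543**2 = 294849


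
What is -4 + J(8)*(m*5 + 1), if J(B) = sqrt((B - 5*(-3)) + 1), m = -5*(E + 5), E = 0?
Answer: -4 - 248*sqrt(6) ≈ -611.47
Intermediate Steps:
m = -25 (m = -5*(0 + 5) = -5*5 = -25)
J(B) = sqrt(16 + B) (J(B) = sqrt((B + 15) + 1) = sqrt((15 + B) + 1) = sqrt(16 + B))
-4 + J(8)*(m*5 + 1) = -4 + sqrt(16 + 8)*(-25*5 + 1) = -4 + sqrt(24)*(-125 + 1) = -4 + (2*sqrt(6))*(-124) = -4 - 248*sqrt(6)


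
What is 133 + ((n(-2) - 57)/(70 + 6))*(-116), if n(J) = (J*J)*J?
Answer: 4412/19 ≈ 232.21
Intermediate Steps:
n(J) = J³ (n(J) = J²*J = J³)
133 + ((n(-2) - 57)/(70 + 6))*(-116) = 133 + (((-2)³ - 57)/(70 + 6))*(-116) = 133 + ((-8 - 57)/76)*(-116) = 133 - 65*1/76*(-116) = 133 - 65/76*(-116) = 133 + 1885/19 = 4412/19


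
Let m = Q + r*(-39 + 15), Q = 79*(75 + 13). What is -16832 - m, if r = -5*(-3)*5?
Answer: -21984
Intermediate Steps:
r = 75 (r = 15*5 = 75)
Q = 6952 (Q = 79*88 = 6952)
m = 5152 (m = 6952 + 75*(-39 + 15) = 6952 + 75*(-24) = 6952 - 1800 = 5152)
-16832 - m = -16832 - 1*5152 = -16832 - 5152 = -21984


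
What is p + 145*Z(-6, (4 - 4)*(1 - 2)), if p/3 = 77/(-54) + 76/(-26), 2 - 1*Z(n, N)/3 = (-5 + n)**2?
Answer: -12116063/234 ≈ -51778.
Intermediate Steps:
Z(n, N) = 6 - 3*(-5 + n)**2
p = -3053/234 (p = 3*(77/(-54) + 76/(-26)) = 3*(77*(-1/54) + 76*(-1/26)) = 3*(-77/54 - 38/13) = 3*(-3053/702) = -3053/234 ≈ -13.047)
p + 145*Z(-6, (4 - 4)*(1 - 2)) = -3053/234 + 145*(6 - 3*(-5 - 6)**2) = -3053/234 + 145*(6 - 3*(-11)**2) = -3053/234 + 145*(6 - 3*121) = -3053/234 + 145*(6 - 363) = -3053/234 + 145*(-357) = -3053/234 - 51765 = -12116063/234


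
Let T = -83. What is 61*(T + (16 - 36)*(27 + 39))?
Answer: -85583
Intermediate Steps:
61*(T + (16 - 36)*(27 + 39)) = 61*(-83 + (16 - 36)*(27 + 39)) = 61*(-83 - 20*66) = 61*(-83 - 1320) = 61*(-1403) = -85583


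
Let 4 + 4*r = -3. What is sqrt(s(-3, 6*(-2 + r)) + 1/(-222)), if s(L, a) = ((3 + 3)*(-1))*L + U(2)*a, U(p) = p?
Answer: I*sqrt(1330890)/222 ≈ 5.1966*I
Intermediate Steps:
r = -7/4 (r = -1 + (1/4)*(-3) = -1 - 3/4 = -7/4 ≈ -1.7500)
s(L, a) = -6*L + 2*a (s(L, a) = ((3 + 3)*(-1))*L + 2*a = (6*(-1))*L + 2*a = -6*L + 2*a)
sqrt(s(-3, 6*(-2 + r)) + 1/(-222)) = sqrt((-6*(-3) + 2*(6*(-2 - 7/4))) + 1/(-222)) = sqrt((18 + 2*(6*(-15/4))) - 1/222) = sqrt((18 + 2*(-45/2)) - 1/222) = sqrt((18 - 45) - 1/222) = sqrt(-27 - 1/222) = sqrt(-5995/222) = I*sqrt(1330890)/222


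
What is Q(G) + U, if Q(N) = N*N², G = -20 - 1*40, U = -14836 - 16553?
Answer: -247389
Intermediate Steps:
U = -31389
G = -60 (G = -20 - 40 = -60)
Q(N) = N³
Q(G) + U = (-60)³ - 31389 = -216000 - 31389 = -247389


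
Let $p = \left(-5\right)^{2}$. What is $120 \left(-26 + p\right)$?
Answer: $-120$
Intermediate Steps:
$p = 25$
$120 \left(-26 + p\right) = 120 \left(-26 + 25\right) = 120 \left(-1\right) = -120$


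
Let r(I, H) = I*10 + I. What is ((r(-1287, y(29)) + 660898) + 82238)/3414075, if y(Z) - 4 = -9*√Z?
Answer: 242993/1138025 ≈ 0.21352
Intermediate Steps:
y(Z) = 4 - 9*√Z
r(I, H) = 11*I (r(I, H) = 10*I + I = 11*I)
((r(-1287, y(29)) + 660898) + 82238)/3414075 = ((11*(-1287) + 660898) + 82238)/3414075 = ((-14157 + 660898) + 82238)*(1/3414075) = (646741 + 82238)*(1/3414075) = 728979*(1/3414075) = 242993/1138025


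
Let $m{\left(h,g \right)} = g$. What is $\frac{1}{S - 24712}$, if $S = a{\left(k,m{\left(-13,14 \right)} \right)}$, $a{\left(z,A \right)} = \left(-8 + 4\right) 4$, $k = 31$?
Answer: $- \frac{1}{24728} \approx -4.044 \cdot 10^{-5}$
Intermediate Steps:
$a{\left(z,A \right)} = -16$ ($a{\left(z,A \right)} = \left(-4\right) 4 = -16$)
$S = -16$
$\frac{1}{S - 24712} = \frac{1}{-16 - 24712} = \frac{1}{-24728} = - \frac{1}{24728}$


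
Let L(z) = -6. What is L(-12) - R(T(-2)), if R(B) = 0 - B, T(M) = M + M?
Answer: -10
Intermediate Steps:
T(M) = 2*M
R(B) = -B
L(-12) - R(T(-2)) = -6 - (-1)*2*(-2) = -6 - (-1)*(-4) = -6 - 1*4 = -6 - 4 = -10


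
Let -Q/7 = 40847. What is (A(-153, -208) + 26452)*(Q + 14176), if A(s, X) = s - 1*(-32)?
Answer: -7155528243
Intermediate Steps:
Q = -285929 (Q = -7*40847 = -285929)
A(s, X) = 32 + s (A(s, X) = s + 32 = 32 + s)
(A(-153, -208) + 26452)*(Q + 14176) = ((32 - 153) + 26452)*(-285929 + 14176) = (-121 + 26452)*(-271753) = 26331*(-271753) = -7155528243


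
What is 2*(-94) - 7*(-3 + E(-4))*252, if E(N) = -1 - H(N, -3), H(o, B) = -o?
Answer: 13924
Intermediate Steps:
E(N) = -1 + N (E(N) = -1 - (-1)*N = -1 + N)
2*(-94) - 7*(-3 + E(-4))*252 = 2*(-94) - 7*(-3 + (-1 - 4))*252 = -188 - 7*(-3 - 5)*252 = -188 - 7*(-8)*252 = -188 + 56*252 = -188 + 14112 = 13924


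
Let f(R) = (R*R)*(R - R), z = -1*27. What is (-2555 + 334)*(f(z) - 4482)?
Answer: 9954522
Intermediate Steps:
z = -27
f(R) = 0 (f(R) = R**2*0 = 0)
(-2555 + 334)*(f(z) - 4482) = (-2555 + 334)*(0 - 4482) = -2221*(-4482) = 9954522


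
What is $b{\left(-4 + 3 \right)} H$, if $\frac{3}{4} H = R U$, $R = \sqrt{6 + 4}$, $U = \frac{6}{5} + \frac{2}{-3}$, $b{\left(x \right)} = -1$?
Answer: $- \frac{32 \sqrt{10}}{45} \approx -2.2487$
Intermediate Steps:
$U = \frac{8}{15}$ ($U = 6 \cdot \frac{1}{5} + 2 \left(- \frac{1}{3}\right) = \frac{6}{5} - \frac{2}{3} = \frac{8}{15} \approx 0.53333$)
$R = \sqrt{10} \approx 3.1623$
$H = \frac{32 \sqrt{10}}{45}$ ($H = \frac{4 \sqrt{10} \cdot \frac{8}{15}}{3} = \frac{4 \frac{8 \sqrt{10}}{15}}{3} = \frac{32 \sqrt{10}}{45} \approx 2.2487$)
$b{\left(-4 + 3 \right)} H = - \frac{32 \sqrt{10}}{45}$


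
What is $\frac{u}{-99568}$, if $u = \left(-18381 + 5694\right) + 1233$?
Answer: $\frac{5727}{49784} \approx 0.11504$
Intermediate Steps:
$u = -11454$ ($u = -12687 + 1233 = -11454$)
$\frac{u}{-99568} = - \frac{11454}{-99568} = \left(-11454\right) \left(- \frac{1}{99568}\right) = \frac{5727}{49784}$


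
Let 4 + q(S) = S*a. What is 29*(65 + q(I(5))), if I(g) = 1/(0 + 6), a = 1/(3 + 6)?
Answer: 95555/54 ≈ 1769.5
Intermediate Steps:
a = 1/9 ≈ 0.11111
I(g) = 1/6
q(S) = -4 + S/9 (q(S) = -4 + S*(1/9) = -4 + S/9)
29*(65 + q(I(5))) = 29*(65 + (-4 + (1/9)*(1/6))) = 29*(65 + (-4 + 1/54)) = 29*(65 - 215/54) = 29*(3295/54) = 95555/54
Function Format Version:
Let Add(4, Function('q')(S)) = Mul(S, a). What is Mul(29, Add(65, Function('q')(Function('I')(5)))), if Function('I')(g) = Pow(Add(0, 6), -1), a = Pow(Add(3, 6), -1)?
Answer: Rational(95555, 54) ≈ 1769.5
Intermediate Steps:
a = Rational(1, 9) (a = Pow(9, -1) = Rational(1, 9) ≈ 0.11111)
Function('I')(g) = Rational(1, 6) (Function('I')(g) = Pow(6, -1) = Rational(1, 6))
Function('q')(S) = Add(-4, Mul(Rational(1, 9), S)) (Function('q')(S) = Add(-4, Mul(S, Rational(1, 9))) = Add(-4, Mul(Rational(1, 9), S)))
Mul(29, Add(65, Function('q')(Function('I')(5)))) = Mul(29, Add(65, Add(-4, Mul(Rational(1, 9), Rational(1, 6))))) = Mul(29, Add(65, Add(-4, Rational(1, 54)))) = Mul(29, Add(65, Rational(-215, 54))) = Mul(29, Rational(3295, 54)) = Rational(95555, 54)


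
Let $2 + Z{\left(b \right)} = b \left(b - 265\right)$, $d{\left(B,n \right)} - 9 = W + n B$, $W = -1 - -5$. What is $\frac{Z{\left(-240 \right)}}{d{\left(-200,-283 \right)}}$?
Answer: $\frac{121198}{56613} \approx 2.1408$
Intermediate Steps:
$W = 4$ ($W = -1 + 5 = 4$)
$d{\left(B,n \right)} = 13 + B n$ ($d{\left(B,n \right)} = 9 + \left(4 + n B\right) = 9 + \left(4 + B n\right) = 13 + B n$)
$Z{\left(b \right)} = -2 + b \left(-265 + b\right)$ ($Z{\left(b \right)} = -2 + b \left(b - 265\right) = -2 + b \left(-265 + b\right)$)
$\frac{Z{\left(-240 \right)}}{d{\left(-200,-283 \right)}} = \frac{-2 + \left(-240\right)^{2} - -63600}{13 - -56600} = \frac{-2 + 57600 + 63600}{13 + 56600} = \frac{121198}{56613}$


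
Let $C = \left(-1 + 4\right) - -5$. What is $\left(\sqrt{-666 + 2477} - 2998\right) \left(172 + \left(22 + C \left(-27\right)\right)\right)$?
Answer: $65956 - 22 \sqrt{1811} \approx 65020.0$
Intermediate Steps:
$C = 8$ ($C = 3 + 5 = 8$)
$\left(\sqrt{-666 + 2477} - 2998\right) \left(172 + \left(22 + C \left(-27\right)\right)\right) = \left(\sqrt{-666 + 2477} - 2998\right) \left(172 + \left(22 + 8 \left(-27\right)\right)\right) = \left(\sqrt{1811} - 2998\right) \left(172 + \left(22 - 216\right)\right) = \left(-2998 + \sqrt{1811}\right) \left(172 - 194\right) = \left(-2998 + \sqrt{1811}\right) \left(-22\right) = 65956 - 22 \sqrt{1811}$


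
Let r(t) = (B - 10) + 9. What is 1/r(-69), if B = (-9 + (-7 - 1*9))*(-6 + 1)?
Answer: 1/124 ≈ 0.0080645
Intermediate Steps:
B = 125 (B = (-9 + (-7 - 9))*(-5) = (-9 - 16)*(-5) = -25*(-5) = 125)
r(t) = 124 (r(t) = (125 - 10) + 9 = 115 + 9 = 124)
1/r(-69) = 1/124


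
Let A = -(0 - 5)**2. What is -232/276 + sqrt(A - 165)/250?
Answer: -58/69 + I*sqrt(190)/250 ≈ -0.84058 + 0.055136*I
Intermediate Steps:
A = -25 (A = -1*(-5)**2 = -1*25 = -25)
-232/276 + sqrt(A - 165)/250 = -232/276 + sqrt(-25 - 165)/250 = -232*1/276 + sqrt(-190)*(1/250) = -58/69 + (I*sqrt(190))*(1/250) = -58/69 + I*sqrt(190)/250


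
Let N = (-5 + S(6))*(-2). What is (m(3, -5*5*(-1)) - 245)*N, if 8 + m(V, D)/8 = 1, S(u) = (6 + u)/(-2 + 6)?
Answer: -1204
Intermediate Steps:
S(u) = 3/2 + u/4 (S(u) = (6 + u)/4 = (6 + u)*(1/4) = 3/2 + u/4)
m(V, D) = -56 (m(V, D) = -64 + 8*1 = -64 + 8 = -56)
N = 4 (N = (-5 + (3/2 + (1/4)*6))*(-2) = (-5 + (3/2 + 3/2))*(-2) = (-5 + 3)*(-2) = -2*(-2) = 4)
(m(3, -5*5*(-1)) - 245)*N = (-56 - 245)*4 = -301*4 = -1204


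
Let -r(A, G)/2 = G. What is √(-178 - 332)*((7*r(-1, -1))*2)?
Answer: 28*I*√510 ≈ 632.33*I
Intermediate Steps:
r(A, G) = -2*G
√(-178 - 332)*((7*r(-1, -1))*2) = √(-178 - 332)*((7*(-2*(-1)))*2) = √(-510)*((7*2)*2) = (I*√510)*(14*2) = (I*√510)*28 = 28*I*√510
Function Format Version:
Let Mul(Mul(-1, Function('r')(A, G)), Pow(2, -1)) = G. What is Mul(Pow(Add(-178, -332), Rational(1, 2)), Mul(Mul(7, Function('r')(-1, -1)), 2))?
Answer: Mul(28, I, Pow(510, Rational(1, 2))) ≈ Mul(632.33, I)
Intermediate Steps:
Function('r')(A, G) = Mul(-2, G)
Mul(Pow(Add(-178, -332), Rational(1, 2)), Mul(Mul(7, Function('r')(-1, -1)), 2)) = Mul(Pow(Add(-178, -332), Rational(1, 2)), Mul(Mul(7, Mul(-2, -1)), 2)) = Mul(Pow(-510, Rational(1, 2)), Mul(Mul(7, 2), 2)) = Mul(Mul(I, Pow(510, Rational(1, 2))), Mul(14, 2)) = Mul(Mul(I, Pow(510, Rational(1, 2))), 28) = Mul(28, I, Pow(510, Rational(1, 2)))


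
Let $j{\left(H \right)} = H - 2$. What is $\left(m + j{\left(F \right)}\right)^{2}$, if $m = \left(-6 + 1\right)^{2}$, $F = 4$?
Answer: $729$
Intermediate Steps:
$m = 25$ ($m = \left(-5\right)^{2} = 25$)
$j{\left(H \right)} = -2 + H$
$\left(m + j{\left(F \right)}\right)^{2} = \left(25 + \left(-2 + 4\right)\right)^{2} = \left(25 + 2\right)^{2} = 27^{2} = 729$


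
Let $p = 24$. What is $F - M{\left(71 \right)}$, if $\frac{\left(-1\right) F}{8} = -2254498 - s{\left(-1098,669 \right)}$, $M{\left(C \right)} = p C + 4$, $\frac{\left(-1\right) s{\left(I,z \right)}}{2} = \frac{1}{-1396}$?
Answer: $\frac{6293962328}{349} \approx 1.8034 \cdot 10^{7}$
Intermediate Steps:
$s{\left(I,z \right)} = \frac{1}{698}$ ($s{\left(I,z \right)} = - \frac{2}{-1396} = \left(-2\right) \left(- \frac{1}{1396}\right) = \frac{1}{698}$)
$M{\left(C \right)} = 4 + 24 C$ ($M{\left(C \right)} = 24 C + 4 = 4 + 24 C$)
$F = \frac{6294558420}{349}$ ($F = - 8 \left(-2254498 - \frac{1}{698}\right) = \left(-8\right) \left(- \frac{1573639605}{698}\right) = \frac{6294558420}{349} \approx 1.8036 \cdot 10^{7}$)
$F - M{\left(71 \right)} = \frac{6294558420}{349} - \left(4 + 24 \cdot 71\right) = \frac{6294558420}{349} - \left(4 + 1704\right) = \frac{6294558420}{349} - 1708 = \frac{6293962328}{349}$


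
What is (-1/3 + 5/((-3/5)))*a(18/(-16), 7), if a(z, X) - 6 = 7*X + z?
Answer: -5603/12 ≈ -466.92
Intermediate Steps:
a(z, X) = 6 + z + 7*X (a(z, X) = 6 + (7*X + z) = 6 + (z + 7*X) = 6 + z + 7*X)
(-1/3 + 5/((-3/5)))*a(18/(-16), 7) = (-1/3 + 5/((-3/5)))*(6 + 18/(-16) + 7*7) = (-1*⅓ + 5/((-3*⅕)))*(6 + 18*(-1/16) + 49) = (-⅓ + 5/(-⅗))*(6 - 9/8 + 49) = (-⅓ + 5*(-5/3))*(431/8) = (-⅓ - 25/3)*(431/8) = -26/3*431/8 = -5603/12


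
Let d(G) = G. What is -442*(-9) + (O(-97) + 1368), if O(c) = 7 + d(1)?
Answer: 5354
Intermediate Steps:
O(c) = 8 (O(c) = 7 + 1 = 8)
-442*(-9) + (O(-97) + 1368) = -442*(-9) + (8 + 1368) = 3978 + 1376 = 5354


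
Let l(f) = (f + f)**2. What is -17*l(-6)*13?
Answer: -31824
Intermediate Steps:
l(f) = 4*f**2 (l(f) = (2*f)**2 = 4*f**2)
-17*l(-6)*13 = -68*(-6)**2*13 = -68*36*13 = -17*144*13 = -2448*13 = -31824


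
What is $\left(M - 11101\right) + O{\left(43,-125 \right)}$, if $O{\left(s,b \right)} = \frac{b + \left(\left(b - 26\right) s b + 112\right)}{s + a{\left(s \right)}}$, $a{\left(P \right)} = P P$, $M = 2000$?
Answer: $- \frac{4101870}{473} \approx -8672.0$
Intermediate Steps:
$a{\left(P \right)} = P^{2}$
$O{\left(s,b \right)} = \frac{112 + b + b s \left(-26 + b\right)}{s + s^{2}}$ ($O{\left(s,b \right)} = \frac{b + \left(\left(b - 26\right) s b + 112\right)}{s + s^{2}} = \frac{b + \left(\left(-26 + b\right) s b + 112\right)}{s + s^{2}} = \frac{b + \left(s \left(-26 + b\right) b + 112\right)}{s + s^{2}} = \frac{b + \left(b s \left(-26 + b\right) + 112\right)}{s + s^{2}} = \frac{b + \left(112 + b s \left(-26 + b\right)\right)}{s + s^{2}} = \frac{112 + b + b s \left(-26 + b\right)}{s + s^{2}}$)
$\left(M - 11101\right) + O{\left(43,-125 \right)} = \left(2000 - 11101\right) + \frac{112 - 125 + 43 \left(-125\right)^{2} - \left(-3250\right) 43}{43 \left(1 + 43\right)} = -9101 + \frac{112 - 125 + 43 \cdot 15625 + 139750}{43 \cdot 44} = -9101 + \frac{1}{43} \cdot \frac{1}{44} \left(112 - 125 + 671875 + 139750\right) = -9101 + \frac{1}{43} \cdot \frac{1}{44} \cdot 811612 = -9101 + \frac{202903}{473} = - \frac{4101870}{473}$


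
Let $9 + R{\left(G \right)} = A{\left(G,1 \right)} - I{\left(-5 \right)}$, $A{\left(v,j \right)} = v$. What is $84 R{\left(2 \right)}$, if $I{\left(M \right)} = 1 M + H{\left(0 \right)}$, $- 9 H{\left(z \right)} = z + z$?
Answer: $-168$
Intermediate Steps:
$H{\left(z \right)} = - \frac{2 z}{9}$ ($H{\left(z \right)} = - \frac{z + z}{9} = - \frac{2 z}{9}$)
$I{\left(M \right)} = M$ ($I{\left(M \right)} = 1 M - 0 = M + 0 = M$)
$R{\left(G \right)} = -4 + G$ ($R{\left(G \right)} = -9 + \left(G - -5\right) = -9 + \left(G + 5\right) = -9 + \left(5 + G\right) = -4 + G$)
$84 R{\left(2 \right)} = 84 \left(-4 + 2\right) = 84 \left(-2\right) = -168$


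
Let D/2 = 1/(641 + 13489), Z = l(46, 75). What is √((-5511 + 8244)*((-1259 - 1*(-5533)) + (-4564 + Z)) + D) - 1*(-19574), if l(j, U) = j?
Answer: 19574 + 7*I*√75477099235/2355 ≈ 19574.0 + 816.61*I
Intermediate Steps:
Z = 46
D = 1/7065 (D = 2/(641 + 13489) = 2/14130 = 2*(1/14130) = 1/7065 ≈ 0.00014154)
√((-5511 + 8244)*((-1259 - 1*(-5533)) + (-4564 + Z)) + D) - 1*(-19574) = √((-5511 + 8244)*((-1259 - 1*(-5533)) + (-4564 + 46)) + 1/7065) - 1*(-19574) = √(2733*((-1259 + 5533) - 4518) + 1/7065) + 19574 = √(2733*(4274 - 4518) + 1/7065) + 19574 = √(2733*(-244) + 1/7065) + 19574 = √(-666852 + 1/7065) + 19574 = √(-4711309379/7065) + 19574 = 7*I*√75477099235/2355 + 19574 = 19574 + 7*I*√75477099235/2355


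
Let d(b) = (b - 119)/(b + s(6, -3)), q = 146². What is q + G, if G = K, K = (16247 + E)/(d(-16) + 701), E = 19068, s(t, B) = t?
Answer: 30531194/1429 ≈ 21365.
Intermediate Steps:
q = 21316
d(b) = (-119 + b)/(6 + b) (d(b) = (b - 119)/(b + 6) = (-119 + b)/(6 + b))
K = 70630/1429 (K = (16247 + 19068)/((-119 - 16)/(6 - 16) + 701) = 35315/(-135/(-10) + 701) = 35315/(-⅒*(-135) + 701) = 35315/(27/2 + 701) = 35315/(1429/2) = 35315*(2/1429) = 70630/1429 ≈ 49.426)
G = 70630/1429 ≈ 49.426
q + G = 21316 + 70630/1429 = 30531194/1429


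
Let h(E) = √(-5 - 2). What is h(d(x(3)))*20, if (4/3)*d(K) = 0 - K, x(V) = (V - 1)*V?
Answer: 20*I*√7 ≈ 52.915*I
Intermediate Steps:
x(V) = V*(-1 + V) (x(V) = (-1 + V)*V = V*(-1 + V))
d(K) = -3*K/4 (d(K) = 3*(0 - K)/4 = 3*(-K)/4 = -3*K/4)
h(E) = I*√7 (h(E) = √(-7) = I*√7)
h(d(x(3)))*20 = (I*√7)*20 = 20*I*√7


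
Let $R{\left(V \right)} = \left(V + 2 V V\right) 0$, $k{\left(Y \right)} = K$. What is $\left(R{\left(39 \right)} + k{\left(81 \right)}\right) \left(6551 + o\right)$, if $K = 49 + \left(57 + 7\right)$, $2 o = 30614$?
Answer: $2469954$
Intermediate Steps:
$o = 15307$ ($o = \frac{1}{2} \cdot 30614 = 15307$)
$K = 113$ ($K = 49 + 64 = 113$)
$k{\left(Y \right)} = 113$
$R{\left(V \right)} = 0$ ($R{\left(V \right)} = \left(V + 2 V^{2}\right) 0 = 0$)
$\left(R{\left(39 \right)} + k{\left(81 \right)}\right) \left(6551 + o\right) = \left(0 + 113\right) \left(6551 + 15307\right) = 113 \cdot 21858 = 2469954$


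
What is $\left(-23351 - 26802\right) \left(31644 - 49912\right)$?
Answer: $916195004$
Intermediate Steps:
$\left(-23351 - 26802\right) \left(31644 - 49912\right) = \left(-50153\right) \left(-18268\right) = 916195004$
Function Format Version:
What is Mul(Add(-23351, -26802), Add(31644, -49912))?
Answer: 916195004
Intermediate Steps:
Mul(Add(-23351, -26802), Add(31644, -49912)) = Mul(-50153, -18268) = 916195004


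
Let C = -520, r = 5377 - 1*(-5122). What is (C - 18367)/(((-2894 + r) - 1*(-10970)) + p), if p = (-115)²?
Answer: -18887/31800 ≈ -0.59393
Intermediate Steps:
r = 10499 (r = 5377 + 5122 = 10499)
p = 13225
(C - 18367)/(((-2894 + r) - 1*(-10970)) + p) = (-520 - 18367)/(((-2894 + 10499) - 1*(-10970)) + 13225) = -18887/((7605 + 10970) + 13225) = -18887/(18575 + 13225) = -18887/31800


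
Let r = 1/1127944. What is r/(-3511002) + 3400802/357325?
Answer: 13467902466958032851/1415083338872979600 ≈ 9.5174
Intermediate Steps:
r = 1/1127944 ≈ 8.8657e-7
r/(-3511002) + 3400802/357325 = (1/1127944)/(-3511002) + 3400802/357325 = (1/1127944)*(-1/3511002) + 3400802*(1/357325) = -1/3960213639888 + 3400802/357325 = 13467902466958032851/1415083338872979600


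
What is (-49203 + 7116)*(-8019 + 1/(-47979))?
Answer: 5397567992458/15993 ≈ 3.3750e+8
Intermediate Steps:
(-49203 + 7116)*(-8019 + 1/(-47979)) = -42087*(-8019 - 1/47979) = -42087*(-384743602/47979) = 5397567992458/15993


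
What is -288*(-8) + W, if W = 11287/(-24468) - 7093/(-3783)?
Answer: 71131574593/30854148 ≈ 2305.4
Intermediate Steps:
W = 43617601/30854148 (W = 11287*(-1/24468) - 7093*(-1/3783) = -11287/24468 + 7093/3783 = 43617601/30854148 ≈ 1.4137)
-288*(-8) + W = -288*(-8) + 43617601/30854148 = 2304 + 43617601/30854148 = 71131574593/30854148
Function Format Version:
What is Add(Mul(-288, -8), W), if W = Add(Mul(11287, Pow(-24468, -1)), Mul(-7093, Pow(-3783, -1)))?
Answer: Rational(71131574593, 30854148) ≈ 2305.4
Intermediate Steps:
W = Rational(43617601, 30854148) (W = Add(Mul(11287, Rational(-1, 24468)), Mul(-7093, Rational(-1, 3783))) = Add(Rational(-11287, 24468), Rational(7093, 3783)) = Rational(43617601, 30854148) ≈ 1.4137)
Add(Mul(-288, -8), W) = Add(Mul(-288, -8), Rational(43617601, 30854148)) = Add(2304, Rational(43617601, 30854148)) = Rational(71131574593, 30854148)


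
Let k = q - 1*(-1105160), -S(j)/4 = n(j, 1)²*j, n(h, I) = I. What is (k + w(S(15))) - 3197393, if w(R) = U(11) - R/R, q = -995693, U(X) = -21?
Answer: -3087948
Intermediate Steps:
S(j) = -4*j (S(j) = -4*1²*j = -4*j)
w(R) = -22 (w(R) = -21 - R/R = -21 - 1*1 = -21 - 1 = -22)
k = 109467 (k = -995693 - 1*(-1105160) = -995693 + 1105160 = 109467)
(k + w(S(15))) - 3197393 = (109467 - 22) - 3197393 = 109445 - 3197393 = -3087948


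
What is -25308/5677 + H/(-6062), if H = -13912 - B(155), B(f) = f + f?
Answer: -5191343/2458141 ≈ -2.1119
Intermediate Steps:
B(f) = 2*f
H = -14222 (H = -13912 - 2*155 = -13912 - 1*310 = -13912 - 310 = -14222)
-25308/5677 + H/(-6062) = -25308/5677 - 14222/(-6062) = -25308*1/5677 - 14222*(-1/6062) = -25308/5677 + 7111/3031 = -5191343/2458141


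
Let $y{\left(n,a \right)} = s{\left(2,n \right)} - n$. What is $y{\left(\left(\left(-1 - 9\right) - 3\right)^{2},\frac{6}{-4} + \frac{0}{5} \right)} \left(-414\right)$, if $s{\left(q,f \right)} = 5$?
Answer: $67896$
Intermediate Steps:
$y{\left(n,a \right)} = 5 - n$
$y{\left(\left(\left(-1 - 9\right) - 3\right)^{2},\frac{6}{-4} + \frac{0}{5} \right)} \left(-414\right) = \left(5 - \left(\left(-1 - 9\right) - 3\right)^{2}\right) \left(-414\right) = \left(5 - \left(-10 - 3\right)^{2}\right) \left(-414\right) = \left(5 - \left(-13\right)^{2}\right) \left(-414\right) = \left(5 - 169\right) \left(-414\right) = \left(-164\right) \left(-414\right) = 67896$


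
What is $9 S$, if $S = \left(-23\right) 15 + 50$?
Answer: $-2655$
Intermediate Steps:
$S = -295$ ($S = -345 + 50 = -295$)
$9 S = 9 \left(-295\right) = -2655$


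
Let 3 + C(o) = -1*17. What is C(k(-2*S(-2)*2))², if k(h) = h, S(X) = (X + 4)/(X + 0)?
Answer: 400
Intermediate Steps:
S(X) = (4 + X)/X
C(o) = -20 (C(o) = -3 - 1*17 = -3 - 17 = -20)
C(k(-2*S(-2)*2))² = (-20)² = 400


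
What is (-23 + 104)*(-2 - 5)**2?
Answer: 3969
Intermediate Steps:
(-23 + 104)*(-2 - 5)**2 = 81*(-7)**2 = 81*49 = 3969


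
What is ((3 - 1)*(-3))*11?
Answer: -66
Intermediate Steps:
((3 - 1)*(-3))*11 = (2*(-3))*11 = -6*11 = -66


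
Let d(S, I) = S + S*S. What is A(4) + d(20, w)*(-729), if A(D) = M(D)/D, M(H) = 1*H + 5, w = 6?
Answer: -1224711/4 ≈ -3.0618e+5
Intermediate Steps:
M(H) = 5 + H (M(H) = H + 5 = 5 + H)
A(D) = (5 + D)/D
d(S, I) = S + S²
A(4) + d(20, w)*(-729) = (5 + 4)/4 + (20*(1 + 20))*(-729) = (¼)*9 + (20*21)*(-729) = 9/4 + 420*(-729) = 9/4 - 306180 = -1224711/4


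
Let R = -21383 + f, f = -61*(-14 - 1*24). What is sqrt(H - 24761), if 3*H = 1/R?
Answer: 2*I*sqrt(2249996322895)/19065 ≈ 157.36*I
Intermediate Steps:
f = 2318 (f = -61*(-14 - 24) = -61*(-38) = 2318)
R = -19065 (R = -21383 + 2318 = -19065)
H = -1/57195 (H = (1/3)/(-19065) = (1/3)*(-1/19065) = -1/57195 ≈ -1.7484e-5)
sqrt(H - 24761) = sqrt(-1/57195 - 24761) = sqrt(-1416205396/57195) = 2*I*sqrt(2249996322895)/19065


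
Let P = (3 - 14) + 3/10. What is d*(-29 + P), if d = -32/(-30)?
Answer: -3176/75 ≈ -42.347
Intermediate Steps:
d = 16/15 (d = -32*(-1/30) = 16/15 ≈ 1.0667)
P = -107/10 (P = -11 + 3*(⅒) = -11 + 3/10 = -107/10 ≈ -10.700)
d*(-29 + P) = 16*(-29 - 107/10)/15 = (16/15)*(-397/10) = -3176/75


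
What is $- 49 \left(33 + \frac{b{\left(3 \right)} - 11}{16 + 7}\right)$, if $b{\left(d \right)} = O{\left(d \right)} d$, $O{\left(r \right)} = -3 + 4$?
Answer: $- \frac{36799}{23} \approx -1600.0$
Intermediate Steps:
$O{\left(r \right)} = 1$
$b{\left(d \right)} = d$ ($b{\left(d \right)} = 1 d = d$)
$- 49 \left(33 + \frac{b{\left(3 \right)} - 11}{16 + 7}\right) = - 49 \left(33 + \frac{3 - 11}{16 + 7}\right) = - 49 \left(33 - \frac{8}{23}\right) = \left(-49\right) \frac{751}{23} = - \frac{36799}{23}$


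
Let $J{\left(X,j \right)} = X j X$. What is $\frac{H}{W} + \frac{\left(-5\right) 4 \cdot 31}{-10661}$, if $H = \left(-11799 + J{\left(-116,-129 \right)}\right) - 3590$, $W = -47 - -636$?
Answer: $- \frac{18669316613}{6279329} \approx -2973.1$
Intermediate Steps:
$W = 589$ ($W = -47 + 636 = 589$)
$J{\left(X,j \right)} = j X^{2}$ ($J{\left(X,j \right)} = X X j = j X^{2}$)
$H = -1751213$ ($H = \left(-11799 - 129 \left(-116\right)^{2}\right) - 3590 = \left(-11799 - 1735824\right) - 3590 = -1747623 - 3590 = -1751213$)
$\frac{H}{W} + \frac{\left(-5\right) 4 \cdot 31}{-10661} = - \frac{1751213}{589} + \frac{\left(-5\right) 4 \cdot 31}{-10661} = \left(-1751213\right) \frac{1}{589} + \left(-20\right) 31 \left(- \frac{1}{10661}\right) = - \frac{1751213}{589} - - \frac{620}{10661} = - \frac{1751213}{589} + \frac{620}{10661} = - \frac{18669316613}{6279329}$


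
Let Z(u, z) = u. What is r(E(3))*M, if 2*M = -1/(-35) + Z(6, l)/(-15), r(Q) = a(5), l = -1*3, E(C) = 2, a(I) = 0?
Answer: 0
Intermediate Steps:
l = -3
r(Q) = 0
M = -13/70 (M = (-1/(-35) + 6/(-15))/2 = (-1*(-1/35) + 6*(-1/15))/2 = (1/35 - ⅖)/2 = (½)*(-13/35) = -13/70 ≈ -0.18571)
r(E(3))*M = 0*(-13/70) = 0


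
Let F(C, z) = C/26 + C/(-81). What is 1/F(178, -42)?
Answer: 1053/4895 ≈ 0.21512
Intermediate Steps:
F(C, z) = 55*C/2106 (F(C, z) = C*(1/26) + C*(-1/81) = C/26 - C/81 = 55*C/2106)
1/F(178, -42) = 1/((55/2106)*178) = 1/(4895/1053) = 1053/4895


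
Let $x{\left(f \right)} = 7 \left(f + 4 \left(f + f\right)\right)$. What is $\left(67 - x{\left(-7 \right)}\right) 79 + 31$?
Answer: $40163$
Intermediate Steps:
$x{\left(f \right)} = 63 f$ ($x{\left(f \right)} = 7 \left(f + 4 \cdot 2 f\right) = 7 \left(f + 8 f\right) = 7 \cdot 9 f = 63 f$)
$\left(67 - x{\left(-7 \right)}\right) 79 + 31 = \left(67 - 63 \left(-7\right)\right) 79 + 31 = \left(67 - -441\right) 79 + 31 = \left(67 + 441\right) 79 + 31 = 508 \cdot 79 + 31 = 40132 + 31 = 40163$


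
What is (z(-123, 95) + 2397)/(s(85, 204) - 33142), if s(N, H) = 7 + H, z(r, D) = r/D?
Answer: -25288/347605 ≈ -0.072749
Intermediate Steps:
(z(-123, 95) + 2397)/(s(85, 204) - 33142) = (-123/95 + 2397)/((7 + 204) - 33142) = (-123*1/95 + 2397)/(211 - 33142) = (-123/95 + 2397)/(-32931) = (227592/95)*(-1/32931) = -25288/347605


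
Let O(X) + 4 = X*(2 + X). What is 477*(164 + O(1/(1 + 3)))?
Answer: 1225413/16 ≈ 76588.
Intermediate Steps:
O(X) = -4 + X*(2 + X)
477*(164 + O(1/(1 + 3))) = 477*(164 + (-4 + (1/(1 + 3))² + 2/(1 + 3))) = 477*(164 + (-4 + (1/4)² + 2/4)) = 477*(164 + (-4 + (¼)² + 2*(¼))) = 477*(164 + (-4 + 1/16 + ½)) = 477*(164 - 55/16) = 477*(2569/16) = 1225413/16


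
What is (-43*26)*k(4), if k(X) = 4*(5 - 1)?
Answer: -17888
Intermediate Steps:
k(X) = 16 (k(X) = 4*4 = 16)
(-43*26)*k(4) = -43*26*16 = -1118*16 = -17888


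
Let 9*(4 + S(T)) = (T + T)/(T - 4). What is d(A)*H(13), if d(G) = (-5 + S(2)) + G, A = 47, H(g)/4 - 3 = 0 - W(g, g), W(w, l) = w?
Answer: -13600/9 ≈ -1511.1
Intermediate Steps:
S(T) = -4 + 2*T/(9*(-4 + T)) (S(T) = -4 + ((T + T)/(T - 4))/9 = -4 + ((2*T)/(-4 + T))/9 = -4 + (2*T/(-4 + T))/9 = -4 + 2*T/(9*(-4 + T)))
H(g) = 12 - 4*g (H(g) = 12 + 4*(0 - g) = 12 + 4*(-g) = 12 - 4*g)
d(G) = -83/9 + G (d(G) = (-5 + 2*(72 - 17*2)/(9*(-4 + 2))) + G = (-5 + (2/9)*(72 - 34)/(-2)) + G = (-5 + (2/9)*(-½)*38) + G = (-5 - 38/9) + G = -83/9 + G)
d(A)*H(13) = (-83/9 + 47)*(12 - 4*13) = 340*(12 - 52)/9 = (340/9)*(-40) = -13600/9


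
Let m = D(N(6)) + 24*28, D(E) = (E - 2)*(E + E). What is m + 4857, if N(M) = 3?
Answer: 5535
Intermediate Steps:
D(E) = 2*E*(-2 + E) (D(E) = (-2 + E)*(2*E) = 2*E*(-2 + E))
m = 678 (m = 2*3*(-2 + 3) + 24*28 = 2*3*1 + 672 = 6 + 672 = 678)
m + 4857 = 678 + 4857 = 5535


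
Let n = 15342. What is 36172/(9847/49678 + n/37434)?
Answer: 11211187371224/188462079 ≈ 59488.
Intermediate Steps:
36172/(9847/49678 + n/37434) = 36172/(9847/49678 + 15342/37434) = 36172/(9847*(1/49678) + 15342*(1/37434)) = 36172/(9847/49678 + 2557/6239) = 36172/(188462079/309941042) = 36172*(309941042/188462079) = 11211187371224/188462079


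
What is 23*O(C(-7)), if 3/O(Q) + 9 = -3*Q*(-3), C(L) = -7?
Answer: -23/24 ≈ -0.95833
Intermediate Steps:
O(Q) = 3/(-9 + 9*Q) (O(Q) = 3/(-9 - 3*Q*(-3)) = 3/(-9 + 9*Q))
23*O(C(-7)) = 23*(1/(3*(-1 - 7))) = 23*((⅓)/(-8)) = 23*((⅓)*(-⅛)) = 23*(-1/24) = -23/24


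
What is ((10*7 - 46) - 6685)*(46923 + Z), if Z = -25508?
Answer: -142645315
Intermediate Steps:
((10*7 - 46) - 6685)*(46923 + Z) = ((10*7 - 46) - 6685)*(46923 - 25508) = ((70 - 46) - 6685)*21415 = (24 - 6685)*21415 = -6661*21415 = -142645315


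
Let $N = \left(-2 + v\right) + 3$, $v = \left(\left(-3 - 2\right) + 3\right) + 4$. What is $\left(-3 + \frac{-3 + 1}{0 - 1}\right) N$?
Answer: $-3$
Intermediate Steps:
$v = 2$ ($v = \left(-5 + 3\right) + 4 = -2 + 4 = 2$)
$N = 3$ ($N = \left(-2 + 2\right) + 3 = 0 + 3 = 3$)
$\left(-3 + \frac{-3 + 1}{0 - 1}\right) N = \left(-3 + \frac{-3 + 1}{0 - 1}\right) 3 = \left(-3 - \frac{2}{-1}\right) 3 = \left(-3 - -2\right) 3 = \left(-3 + 2\right) 3 = \left(-1\right) 3 = -3$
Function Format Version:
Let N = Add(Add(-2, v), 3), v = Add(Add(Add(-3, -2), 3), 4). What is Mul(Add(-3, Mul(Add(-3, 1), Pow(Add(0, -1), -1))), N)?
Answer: -3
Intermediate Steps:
v = 2 (v = Add(Add(-5, 3), 4) = Add(-2, 4) = 2)
N = 3 (N = Add(Add(-2, 2), 3) = Add(0, 3) = 3)
Mul(Add(-3, Mul(Add(-3, 1), Pow(Add(0, -1), -1))), N) = Mul(Add(-3, Mul(Add(-3, 1), Pow(Add(0, -1), -1))), 3) = Mul(Add(-3, Mul(-2, Pow(-1, -1))), 3) = Mul(Add(-3, Mul(-2, -1)), 3) = Mul(Add(-3, 2), 3) = Mul(-1, 3) = -3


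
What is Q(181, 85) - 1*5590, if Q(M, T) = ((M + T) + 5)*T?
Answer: 17445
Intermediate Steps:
Q(M, T) = T*(5 + M + T) (Q(M, T) = (5 + M + T)*T = T*(5 + M + T))
Q(181, 85) - 1*5590 = 85*(5 + 181 + 85) - 1*5590 = 85*271 - 5590 = 23035 - 5590 = 17445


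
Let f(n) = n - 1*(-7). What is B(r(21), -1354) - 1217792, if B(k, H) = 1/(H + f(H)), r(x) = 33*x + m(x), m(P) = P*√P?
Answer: -3289256193/2701 ≈ -1.2178e+6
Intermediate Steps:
f(n) = 7 + n (f(n) = n + 7 = 7 + n)
m(P) = P^(3/2)
r(x) = x^(3/2) + 33*x (r(x) = 33*x + x^(3/2) = x^(3/2) + 33*x)
B(k, H) = 1/(7 + 2*H) (B(k, H) = 1/(H + (7 + H)) = 1/(7 + 2*H))
B(r(21), -1354) - 1217792 = 1/(7 + 2*(-1354)) - 1217792 = 1/(7 - 2708) - 1217792 = 1/(-2701) - 1217792 = -1/2701 - 1217792 = -3289256193/2701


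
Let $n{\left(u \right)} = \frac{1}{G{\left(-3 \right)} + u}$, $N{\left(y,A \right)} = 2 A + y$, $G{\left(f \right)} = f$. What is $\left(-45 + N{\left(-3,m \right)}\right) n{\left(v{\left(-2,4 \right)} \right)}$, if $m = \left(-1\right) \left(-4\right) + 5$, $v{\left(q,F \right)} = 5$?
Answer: $-15$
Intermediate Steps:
$m = 9$ ($m = 4 + 5 = 9$)
$N{\left(y,A \right)} = y + 2 A$
$n{\left(u \right)} = \frac{1}{-3 + u}$
$\left(-45 + N{\left(-3,m \right)}\right) n{\left(v{\left(-2,4 \right)} \right)} = \frac{-45 + \left(-3 + 2 \cdot 9\right)}{-3 + 5} = \frac{-45 + \left(-3 + 18\right)}{2} = \left(-45 + 15\right) \frac{1}{2} = \left(-30\right) \frac{1}{2} = -15$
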